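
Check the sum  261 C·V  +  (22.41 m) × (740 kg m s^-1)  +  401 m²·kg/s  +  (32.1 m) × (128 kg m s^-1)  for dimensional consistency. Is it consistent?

No

Expand each in SI base units:
  261 C·V:  C·V = s·A·J·C⁻¹ = kg·m²·s⁻²
  (22.41 m) × (740 kg m s^-1):  [m] · [kg·m·s⁻¹] = kg·m²·s⁻¹
  401 m²·kg/s:  kg·m²·s⁻¹
  (32.1 m) × (128 kg m s^-1):  [m] · [kg·m·s⁻¹] = kg·m²·s⁻¹
The terms do not share a single dimension (kg·m²·s⁻² vs kg·m²·s⁻¹).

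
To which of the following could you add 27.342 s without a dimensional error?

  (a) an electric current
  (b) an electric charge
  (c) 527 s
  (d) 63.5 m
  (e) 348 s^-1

Reference: s.
Each option:
  (a) [electric current] = A
  (b) [electric charge] = s·A
  (c) s  ← same
  (d) m
  (e) s⁻¹
Only (c) matches s.

(c)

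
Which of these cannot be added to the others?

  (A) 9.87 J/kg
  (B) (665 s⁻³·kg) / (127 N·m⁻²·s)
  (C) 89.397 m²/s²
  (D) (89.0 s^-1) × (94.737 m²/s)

(B)

Dimensions:
  (A) J·kg⁻¹ = N·m·kg⁻¹ = m²·s⁻²
  (B) [kg·s⁻³] / [kg·m⁻¹·s⁻¹] = m·s⁻²
  (C) m²·s⁻²
  (D) [s⁻¹] · [m²·s⁻¹] = m²·s⁻²
All reduce to m²·s⁻² except (B), which is m·s⁻².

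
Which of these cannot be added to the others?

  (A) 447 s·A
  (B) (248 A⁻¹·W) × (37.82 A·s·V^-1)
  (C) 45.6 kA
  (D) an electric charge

Work out the base dimensions of each:
  (A) A·s = s·A
  (B) [kg·m²·s⁻³·A⁻¹] · [kg⁻¹·m⁻²·s⁴·A²] = s·A
  (C) A
  (D) [electric charge] = s·A
All reduce to s·A except (C), which is A.

(C)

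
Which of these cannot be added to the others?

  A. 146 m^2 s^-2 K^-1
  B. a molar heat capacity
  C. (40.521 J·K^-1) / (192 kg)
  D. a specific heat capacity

B.

Dimensions:
  A. m²·s⁻²·K⁻¹
  B. [molar heat capacity] = kg·m²·s⁻²·K⁻¹·mol⁻¹
  C. [kg·m²·s⁻²·K⁻¹] / [kg] = m²·s⁻²·K⁻¹
  D. [specific heat capacity] = m²·s⁻²·K⁻¹
All reduce to m²·s⁻²·K⁻¹ except B., which is kg·m²·s⁻²·K⁻¹·mol⁻¹.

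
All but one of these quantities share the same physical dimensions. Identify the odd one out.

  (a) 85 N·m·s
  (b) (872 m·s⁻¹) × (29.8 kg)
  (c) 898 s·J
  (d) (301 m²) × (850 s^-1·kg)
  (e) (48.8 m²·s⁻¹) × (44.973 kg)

Expand each in SI base units:
  (a) N·m·s = kg·m·s⁻²·m·s = kg·m²·s⁻¹
  (b) [m·s⁻¹] · [kg] = kg·m·s⁻¹
  (c) J·s = N·m·s = kg·m²·s⁻¹
  (d) [m²] · [kg·s⁻¹] = kg·m²·s⁻¹
  (e) [m²·s⁻¹] · [kg] = kg·m²·s⁻¹
All reduce to kg·m²·s⁻¹ except (b), which is kg·m·s⁻¹.

(b)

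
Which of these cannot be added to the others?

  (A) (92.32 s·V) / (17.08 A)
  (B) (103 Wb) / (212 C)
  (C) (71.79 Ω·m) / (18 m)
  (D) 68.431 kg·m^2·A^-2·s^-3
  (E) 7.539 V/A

Expand each in SI base units:
  (A) [kg·m²·s⁻²·A⁻¹] / [A] = kg·m²·s⁻²·A⁻²
  (B) [kg·m²·s⁻²·A⁻¹] / [s·A] = kg·m²·s⁻³·A⁻²
  (C) [kg·m³·s⁻³·A⁻²] / [m] = kg·m²·s⁻³·A⁻²
  (D) kg·m²·s⁻³·A⁻²
  (E) V·A⁻¹ = J·C⁻¹·A⁻¹ = kg·m²·s⁻³·A⁻²
All reduce to kg·m²·s⁻³·A⁻² except (A), which is kg·m²·s⁻²·A⁻².

(A)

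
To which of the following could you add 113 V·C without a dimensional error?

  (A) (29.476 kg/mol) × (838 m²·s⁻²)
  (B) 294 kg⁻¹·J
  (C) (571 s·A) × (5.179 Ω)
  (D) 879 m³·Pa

(D)

Reference: C·V = s·A·J·C⁻¹ = kg·m²·s⁻².
Each option:
  (A) [kg·mol⁻¹] · [m²·s⁻²] = kg·m²·s⁻²·mol⁻¹
  (B) J·kg⁻¹ = N·m·kg⁻¹ = m²·s⁻²
  (C) [s·A] · [kg·m²·s⁻³·A⁻²] = kg·m²·s⁻²·A⁻¹
  (D) Pa·m³ = N·m⁻²·m³ = kg·m²·s⁻²  ← same
Only (D) matches kg·m²·s⁻².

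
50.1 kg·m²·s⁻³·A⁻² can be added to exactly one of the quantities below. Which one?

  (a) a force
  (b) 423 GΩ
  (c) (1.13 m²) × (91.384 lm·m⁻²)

(b)

Reference: kg·m²·s⁻³·A⁻².
Each option:
  (a) [force] = kg·m·s⁻²
  (b) Ω = V·A⁻¹ = kg·m²·s⁻³·A⁻²  ← same
  (c) [m²] · [m⁻²·cd] = cd
Only (b) matches kg·m²·s⁻³·A⁻².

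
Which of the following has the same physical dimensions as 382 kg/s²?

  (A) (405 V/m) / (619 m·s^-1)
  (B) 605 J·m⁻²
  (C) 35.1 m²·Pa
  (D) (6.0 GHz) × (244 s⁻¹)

Reference: kg·s⁻².
Each option:
  (A) [kg·m·s⁻³·A⁻¹] / [m·s⁻¹] = kg·s⁻²·A⁻¹
  (B) J·m⁻² = N·m·m⁻² = kg·s⁻²  ← same
  (C) Pa·m² = N·m⁻²·m² = kg·m·s⁻²
  (D) [s⁻¹] · [s⁻¹] = s⁻²
Only (B) matches kg·s⁻².

(B)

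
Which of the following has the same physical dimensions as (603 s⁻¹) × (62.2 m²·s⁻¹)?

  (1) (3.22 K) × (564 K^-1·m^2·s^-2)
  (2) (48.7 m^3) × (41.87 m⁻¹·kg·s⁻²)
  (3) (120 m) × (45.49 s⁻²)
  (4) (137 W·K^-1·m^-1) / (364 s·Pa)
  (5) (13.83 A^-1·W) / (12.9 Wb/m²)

(1)

Reference: [s⁻¹] · [m²·s⁻¹] = m²·s⁻².
Each option:
  (1) [K] · [m²·s⁻²·K⁻¹] = m²·s⁻²  ← same
  (2) [m³] · [kg·m⁻¹·s⁻²] = kg·m²·s⁻²
  (3) [m] · [s⁻²] = m·s⁻²
  (4) [kg·m·s⁻³·K⁻¹] / [kg·m⁻¹·s⁻¹] = m²·s⁻²·K⁻¹
  (5) [kg·m²·s⁻³·A⁻¹] / [kg·s⁻²·A⁻¹] = m²·s⁻¹
Only (1) matches m²·s⁻².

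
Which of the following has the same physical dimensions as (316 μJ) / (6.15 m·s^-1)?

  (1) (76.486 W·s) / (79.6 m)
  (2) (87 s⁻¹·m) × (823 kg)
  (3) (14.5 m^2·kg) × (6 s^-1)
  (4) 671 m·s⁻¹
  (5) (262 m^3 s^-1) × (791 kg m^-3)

(2)

Reference: [kg·m²·s⁻²] / [m·s⁻¹] = kg·m·s⁻¹.
Each option:
  (1) [kg·m²·s⁻²] / [m] = kg·m·s⁻²
  (2) [m·s⁻¹] · [kg] = kg·m·s⁻¹  ← same
  (3) [kg·m²] · [s⁻¹] = kg·m²·s⁻¹
  (4) m·s⁻¹
  (5) [m³·s⁻¹] · [kg·m⁻³] = kg·s⁻¹
Only (2) matches kg·m·s⁻¹.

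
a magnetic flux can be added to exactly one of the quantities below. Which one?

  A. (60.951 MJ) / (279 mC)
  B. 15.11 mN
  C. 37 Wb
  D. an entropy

C.

Reference: [magnetic flux] = kg·m²·s⁻²·A⁻¹.
Each option:
  A. [kg·m²·s⁻²] / [s·A] = kg·m²·s⁻³·A⁻¹
  B. N = kg·m·s⁻²
  C. Wb = V·s = kg·m²·s⁻²·A⁻¹  ← same
  D. [entropy] = kg·m²·s⁻²·K⁻¹
Only C. matches kg·m²·s⁻²·A⁻¹.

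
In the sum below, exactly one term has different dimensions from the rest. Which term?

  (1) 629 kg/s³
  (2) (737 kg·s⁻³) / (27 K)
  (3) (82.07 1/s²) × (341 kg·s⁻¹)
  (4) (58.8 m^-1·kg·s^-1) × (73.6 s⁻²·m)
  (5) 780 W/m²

Expand each in SI base units:
  (1) kg·s⁻³
  (2) [kg·s⁻³] / [K] = kg·s⁻³·K⁻¹
  (3) [s⁻²] · [kg·s⁻¹] = kg·s⁻³
  (4) [kg·m⁻¹·s⁻¹] · [m·s⁻²] = kg·s⁻³
  (5) W·m⁻² = J·s⁻¹·m⁻² = kg·s⁻³
All reduce to kg·s⁻³ except (2), which is kg·s⁻³·K⁻¹.

(2)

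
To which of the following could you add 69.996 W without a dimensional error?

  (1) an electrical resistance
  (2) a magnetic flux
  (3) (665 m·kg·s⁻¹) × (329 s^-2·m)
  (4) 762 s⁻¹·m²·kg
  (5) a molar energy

Reference: W = J·s⁻¹ = kg·m²·s⁻³.
Each option:
  (1) [electrical resistance] = kg·m²·s⁻³·A⁻²
  (2) [magnetic flux] = kg·m²·s⁻²·A⁻¹
  (3) [kg·m·s⁻¹] · [m·s⁻²] = kg·m²·s⁻³  ← same
  (4) kg·m²·s⁻¹
  (5) [molar energy] = kg·m²·s⁻²·mol⁻¹
Only (3) matches kg·m²·s⁻³.

(3)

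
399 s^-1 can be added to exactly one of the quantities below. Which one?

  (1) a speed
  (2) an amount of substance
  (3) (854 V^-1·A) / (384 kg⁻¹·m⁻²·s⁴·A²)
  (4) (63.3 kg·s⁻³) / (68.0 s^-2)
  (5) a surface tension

Reference: s⁻¹.
Each option:
  (1) [speed] = m·s⁻¹
  (2) [amount of substance] = mol
  (3) [kg⁻¹·m⁻²·s³·A²] / [kg⁻¹·m⁻²·s⁴·A²] = s⁻¹  ← same
  (4) [kg·s⁻³] / [s⁻²] = kg·s⁻¹
  (5) [surface tension] = kg·s⁻²
Only (3) matches s⁻¹.

(3)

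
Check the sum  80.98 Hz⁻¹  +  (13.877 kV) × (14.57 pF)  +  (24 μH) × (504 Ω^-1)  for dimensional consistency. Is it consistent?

In SI base units:
  80.98 Hz⁻¹:  Hz⁻¹ = (s⁻¹)⁻¹ = s
  (13.877 kV) × (14.57 pF):  [kg·m²·s⁻³·A⁻¹] · [kg⁻¹·m⁻²·s⁴·A²] = s·A
  (24 μH) × (504 Ω^-1):  [kg·m²·s⁻²·A⁻²] · [kg⁻¹·m⁻²·s³·A²] = s
The terms do not share a single dimension (s vs s·A).

No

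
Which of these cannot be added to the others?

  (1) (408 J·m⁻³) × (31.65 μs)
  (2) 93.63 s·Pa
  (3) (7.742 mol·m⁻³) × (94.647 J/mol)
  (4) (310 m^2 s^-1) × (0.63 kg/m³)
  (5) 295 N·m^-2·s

Work out the base dimensions of each:
  (1) [kg·m⁻¹·s⁻²] · [s] = kg·m⁻¹·s⁻¹
  (2) Pa·s = N·m⁻²·s = kg·m⁻¹·s⁻¹
  (3) [m⁻³·mol] · [kg·m²·s⁻²·mol⁻¹] = kg·m⁻¹·s⁻²
  (4) [m²·s⁻¹] · [kg·m⁻³] = kg·m⁻¹·s⁻¹
  (5) N·s·m⁻² = kg·m·s⁻²·s·m⁻² = kg·m⁻¹·s⁻¹
All reduce to kg·m⁻¹·s⁻¹ except (3), which is kg·m⁻¹·s⁻².

(3)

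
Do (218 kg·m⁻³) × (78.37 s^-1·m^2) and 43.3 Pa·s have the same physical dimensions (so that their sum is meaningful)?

Work out the base dimensions of each:
  (218 kg·m⁻³) × (78.37 s^-1·m^2):  [kg·m⁻³] · [m²·s⁻¹] = kg·m⁻¹·s⁻¹
  43.3 Pa·s:  Pa·s = N·m⁻²·s = kg·m⁻¹·s⁻¹
Both are kg·m⁻¹·s⁻¹, so they have the same dimensions and can be added.

Yes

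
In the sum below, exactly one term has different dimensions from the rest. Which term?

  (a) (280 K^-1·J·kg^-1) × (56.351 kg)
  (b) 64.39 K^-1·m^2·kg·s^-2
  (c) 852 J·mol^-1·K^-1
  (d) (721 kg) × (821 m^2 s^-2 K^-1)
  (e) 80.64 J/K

Reduce each to base SI dimensions:
  (a) [m²·s⁻²·K⁻¹] · [kg] = kg·m²·s⁻²·K⁻¹
  (b) kg·m²·s⁻²·K⁻¹
  (c) J·mol⁻¹·K⁻¹ = N·m·mol⁻¹·K⁻¹ = kg·m²·s⁻²·K⁻¹·mol⁻¹
  (d) [kg] · [m²·s⁻²·K⁻¹] = kg·m²·s⁻²·K⁻¹
  (e) J·K⁻¹ = N·m·K⁻¹ = kg·m²·s⁻²·K⁻¹
All reduce to kg·m²·s⁻²·K⁻¹ except (c), which is kg·m²·s⁻²·K⁻¹·mol⁻¹.

(c)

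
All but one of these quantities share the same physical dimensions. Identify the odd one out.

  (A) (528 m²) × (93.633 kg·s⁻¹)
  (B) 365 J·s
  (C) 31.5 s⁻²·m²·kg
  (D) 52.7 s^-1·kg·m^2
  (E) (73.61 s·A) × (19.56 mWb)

(C)

In SI base units:
  (A) [m²] · [kg·s⁻¹] = kg·m²·s⁻¹
  (B) J·s = N·m·s = kg·m²·s⁻¹
  (C) kg·m²·s⁻²
  (D) kg·m²·s⁻¹
  (E) [s·A] · [kg·m²·s⁻²·A⁻¹] = kg·m²·s⁻¹
All reduce to kg·m²·s⁻¹ except (C), which is kg·m²·s⁻².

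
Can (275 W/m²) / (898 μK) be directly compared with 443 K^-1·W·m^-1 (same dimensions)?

No

Reduce each to base SI dimensions:
  (275 W/m²) / (898 μK):  [kg·s⁻³] / [K] = kg·s⁻³·K⁻¹
  443 K^-1·W·m^-1:  W·m⁻¹·K⁻¹ = J·s⁻¹·m⁻¹·K⁻¹ = kg·m·s⁻³·K⁻¹
kg·s⁻³·K⁻¹ ≠ kg·m·s⁻³·K⁻¹, so they cannot be added.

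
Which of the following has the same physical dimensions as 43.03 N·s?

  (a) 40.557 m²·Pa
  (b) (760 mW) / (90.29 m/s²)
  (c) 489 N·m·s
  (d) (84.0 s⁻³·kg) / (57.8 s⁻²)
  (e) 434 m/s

(b)

Reference: N·s = kg·m·s⁻²·s = kg·m·s⁻¹.
Each option:
  (a) Pa·m² = N·m⁻²·m² = kg·m·s⁻²
  (b) [kg·m²·s⁻³] / [m·s⁻²] = kg·m·s⁻¹  ← same
  (c) N·m·s = kg·m·s⁻²·m·s = kg·m²·s⁻¹
  (d) [kg·s⁻³] / [s⁻²] = kg·s⁻¹
  (e) m·s⁻¹
Only (b) matches kg·m·s⁻¹.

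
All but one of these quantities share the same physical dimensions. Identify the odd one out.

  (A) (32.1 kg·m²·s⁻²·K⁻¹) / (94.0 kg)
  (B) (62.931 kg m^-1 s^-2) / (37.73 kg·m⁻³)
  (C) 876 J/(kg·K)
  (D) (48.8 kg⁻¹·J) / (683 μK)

(B)

Expand each in SI base units:
  (A) [kg·m²·s⁻²·K⁻¹] / [kg] = m²·s⁻²·K⁻¹
  (B) [kg·m⁻¹·s⁻²] / [kg·m⁻³] = m²·s⁻²
  (C) J·kg⁻¹·K⁻¹ = N·m·kg⁻¹·K⁻¹ = m²·s⁻²·K⁻¹
  (D) [m²·s⁻²] / [K] = m²·s⁻²·K⁻¹
All reduce to m²·s⁻²·K⁻¹ except (B), which is m²·s⁻².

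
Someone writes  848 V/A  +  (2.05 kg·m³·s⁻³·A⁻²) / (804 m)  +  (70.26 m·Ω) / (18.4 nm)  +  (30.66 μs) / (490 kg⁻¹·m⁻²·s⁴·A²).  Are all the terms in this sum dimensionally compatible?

Expand each in SI base units:
  848 V/A:  V·A⁻¹ = J·C⁻¹·A⁻¹ = kg·m²·s⁻³·A⁻²
  (2.05 kg·m³·s⁻³·A⁻²) / (804 m):  [kg·m³·s⁻³·A⁻²] / [m] = kg·m²·s⁻³·A⁻²
  (70.26 m·Ω) / (18.4 nm):  [kg·m³·s⁻³·A⁻²] / [m] = kg·m²·s⁻³·A⁻²
  (30.66 μs) / (490 kg⁻¹·m⁻²·s⁴·A²):  [s] / [kg⁻¹·m⁻²·s⁴·A²] = kg·m²·s⁻³·A⁻²
Every term reduces to kg·m²·s⁻³·A⁻².

Yes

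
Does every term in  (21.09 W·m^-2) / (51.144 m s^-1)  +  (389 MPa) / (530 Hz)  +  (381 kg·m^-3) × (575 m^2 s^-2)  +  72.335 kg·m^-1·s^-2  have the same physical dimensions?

No

Reduce each to base SI dimensions:
  (21.09 W·m^-2) / (51.144 m s^-1):  [kg·s⁻³] / [m·s⁻¹] = kg·m⁻¹·s⁻²
  (389 MPa) / (530 Hz):  [kg·m⁻¹·s⁻²] / [s⁻¹] = kg·m⁻¹·s⁻¹
  (381 kg·m^-3) × (575 m^2 s^-2):  [kg·m⁻³] · [m²·s⁻²] = kg·m⁻¹·s⁻²
  72.335 kg·m^-1·s^-2:  kg·m⁻¹·s⁻²
The terms do not share a single dimension (kg·m⁻¹·s⁻² vs kg·m⁻¹·s⁻¹).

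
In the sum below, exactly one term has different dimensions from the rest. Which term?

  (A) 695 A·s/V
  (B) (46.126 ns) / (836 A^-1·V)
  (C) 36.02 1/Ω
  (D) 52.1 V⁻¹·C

(C)

Dimensions:
  (A) A·s·V⁻¹ = A·s·(J·C⁻¹)⁻¹ = kg⁻¹·m⁻²·s⁴·A²
  (B) [s] / [kg·m²·s⁻³·A⁻²] = kg⁻¹·m⁻²·s⁴·A²
  (C) Ω⁻¹ = (V·A⁻¹)⁻¹ = kg⁻¹·m⁻²·s³·A²
  (D) C·V⁻¹ = s·A·(J·C⁻¹)⁻¹ = kg⁻¹·m⁻²·s⁴·A²
All reduce to kg⁻¹·m⁻²·s⁴·A² except (C), which is kg⁻¹·m⁻²·s³·A².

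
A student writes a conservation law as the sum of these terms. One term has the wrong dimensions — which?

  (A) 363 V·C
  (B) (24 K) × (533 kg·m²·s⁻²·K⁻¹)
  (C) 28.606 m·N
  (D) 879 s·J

(D)

Dimensions:
  (A) C·V = s·A·J·C⁻¹ = kg·m²·s⁻²
  (B) [K] · [kg·m²·s⁻²·K⁻¹] = kg·m²·s⁻²
  (C) N·m = kg·m·s⁻²·m = kg·m²·s⁻²
  (D) J·s = N·m·s = kg·m²·s⁻¹
All reduce to kg·m²·s⁻² except (D), which is kg·m²·s⁻¹.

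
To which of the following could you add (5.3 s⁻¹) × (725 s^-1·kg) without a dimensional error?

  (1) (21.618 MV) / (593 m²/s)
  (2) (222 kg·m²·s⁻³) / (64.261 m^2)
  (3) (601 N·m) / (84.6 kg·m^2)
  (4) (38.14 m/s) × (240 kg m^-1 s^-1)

(4)

Reference: [s⁻¹] · [kg·s⁻¹] = kg·s⁻².
Each option:
  (1) [kg·m²·s⁻³·A⁻¹] / [m²·s⁻¹] = kg·s⁻²·A⁻¹
  (2) [kg·m²·s⁻³] / [m²] = kg·s⁻³
  (3) [kg·m²·s⁻²] / [kg·m²] = s⁻²
  (4) [m·s⁻¹] · [kg·m⁻¹·s⁻¹] = kg·s⁻²  ← same
Only (4) matches kg·s⁻².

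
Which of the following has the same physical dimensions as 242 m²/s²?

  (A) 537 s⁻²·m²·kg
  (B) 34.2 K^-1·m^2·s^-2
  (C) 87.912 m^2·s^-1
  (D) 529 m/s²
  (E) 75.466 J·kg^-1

Reference: m²·s⁻².
Each option:
  (A) kg·m²·s⁻²
  (B) m²·s⁻²·K⁻¹
  (C) m²·s⁻¹
  (D) m·s⁻²
  (E) J·kg⁻¹ = N·m·kg⁻¹ = m²·s⁻²  ← same
Only (E) matches m²·s⁻².

(E)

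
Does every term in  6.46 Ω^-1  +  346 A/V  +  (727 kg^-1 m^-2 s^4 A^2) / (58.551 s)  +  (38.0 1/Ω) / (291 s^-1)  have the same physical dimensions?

No

In SI base units:
  6.46 Ω^-1:  Ω⁻¹ = (V·A⁻¹)⁻¹ = kg⁻¹·m⁻²·s³·A²
  346 A/V:  A·V⁻¹ = A·(J·C⁻¹)⁻¹ = kg⁻¹·m⁻²·s³·A²
  (727 kg^-1 m^-2 s^4 A^2) / (58.551 s):  [kg⁻¹·m⁻²·s⁴·A²] / [s] = kg⁻¹·m⁻²·s³·A²
  (38.0 1/Ω) / (291 s^-1):  [kg⁻¹·m⁻²·s³·A²] / [s⁻¹] = kg⁻¹·m⁻²·s⁴·A²
The terms do not share a single dimension (kg⁻¹·m⁻²·s³·A² vs kg⁻¹·m⁻²·s⁴·A²).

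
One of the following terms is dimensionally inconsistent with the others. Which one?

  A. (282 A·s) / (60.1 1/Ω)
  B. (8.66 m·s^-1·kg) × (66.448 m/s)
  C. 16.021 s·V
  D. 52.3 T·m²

In SI base units:
  A. [s·A] / [kg⁻¹·m⁻²·s³·A²] = kg·m²·s⁻²·A⁻¹
  B. [kg·m·s⁻¹] · [m·s⁻¹] = kg·m²·s⁻²
  C. V·s = J·C⁻¹·s = kg·m²·s⁻²·A⁻¹
  D. T·m² = Wb·m⁻²·m² = kg·m²·s⁻²·A⁻¹
All reduce to kg·m²·s⁻²·A⁻¹ except B., which is kg·m²·s⁻².

B.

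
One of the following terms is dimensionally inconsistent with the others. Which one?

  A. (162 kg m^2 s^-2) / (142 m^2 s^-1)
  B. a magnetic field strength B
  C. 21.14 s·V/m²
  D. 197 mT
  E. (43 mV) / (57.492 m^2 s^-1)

In SI base units:
  A. [kg·m²·s⁻²] / [m²·s⁻¹] = kg·s⁻¹
  B. [magnetic field strength B] = kg·s⁻²·A⁻¹
  C. V·s·m⁻² = J·C⁻¹·s·m⁻² = kg·s⁻²·A⁻¹
  D. T = Wb·m⁻² = kg·s⁻²·A⁻¹
  E. [kg·m²·s⁻³·A⁻¹] / [m²·s⁻¹] = kg·s⁻²·A⁻¹
All reduce to kg·s⁻²·A⁻¹ except A., which is kg·s⁻¹.

A.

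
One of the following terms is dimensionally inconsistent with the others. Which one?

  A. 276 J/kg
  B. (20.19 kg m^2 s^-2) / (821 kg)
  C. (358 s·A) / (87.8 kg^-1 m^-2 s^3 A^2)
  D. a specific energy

Reduce each to base SI dimensions:
  A. J·kg⁻¹ = N·m·kg⁻¹ = m²·s⁻²
  B. [kg·m²·s⁻²] / [kg] = m²·s⁻²
  C. [s·A] / [kg⁻¹·m⁻²·s³·A²] = kg·m²·s⁻²·A⁻¹
  D. [specific energy] = m²·s⁻²
All reduce to m²·s⁻² except C., which is kg·m²·s⁻²·A⁻¹.

C.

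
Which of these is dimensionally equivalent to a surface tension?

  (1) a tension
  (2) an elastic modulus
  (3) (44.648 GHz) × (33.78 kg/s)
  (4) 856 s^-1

(3)

Reference: [surface tension] = kg·s⁻².
Each option:
  (1) [tension] = kg·m·s⁻²
  (2) [elastic modulus] = kg·m⁻¹·s⁻²
  (3) [s⁻¹] · [kg·s⁻¹] = kg·s⁻²  ← same
  (4) s⁻¹
Only (3) matches kg·s⁻².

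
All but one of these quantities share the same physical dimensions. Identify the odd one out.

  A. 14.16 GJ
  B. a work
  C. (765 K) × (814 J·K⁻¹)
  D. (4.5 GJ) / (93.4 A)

D.

In SI base units:
  A. J = N·m = kg·m²·s⁻²
  B. [work] = kg·m²·s⁻²
  C. [K] · [kg·m²·s⁻²·K⁻¹] = kg·m²·s⁻²
  D. [kg·m²·s⁻²] / [A] = kg·m²·s⁻²·A⁻¹
All reduce to kg·m²·s⁻² except D., which is kg·m²·s⁻²·A⁻¹.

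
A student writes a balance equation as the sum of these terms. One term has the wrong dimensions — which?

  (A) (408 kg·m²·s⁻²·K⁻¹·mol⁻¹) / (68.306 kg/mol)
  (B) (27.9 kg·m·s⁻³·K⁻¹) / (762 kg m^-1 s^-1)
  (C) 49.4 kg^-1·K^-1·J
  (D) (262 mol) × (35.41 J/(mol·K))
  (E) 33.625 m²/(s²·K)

(D)

In SI base units:
  (A) [kg·m²·s⁻²·K⁻¹·mol⁻¹] / [kg·mol⁻¹] = m²·s⁻²·K⁻¹
  (B) [kg·m·s⁻³·K⁻¹] / [kg·m⁻¹·s⁻¹] = m²·s⁻²·K⁻¹
  (C) J·kg⁻¹·K⁻¹ = N·m·kg⁻¹·K⁻¹ = m²·s⁻²·K⁻¹
  (D) [mol] · [kg·m²·s⁻²·K⁻¹·mol⁻¹] = kg·m²·s⁻²·K⁻¹
  (E) m²·s⁻²·K⁻¹
All reduce to m²·s⁻²·K⁻¹ except (D), which is kg·m²·s⁻²·K⁻¹.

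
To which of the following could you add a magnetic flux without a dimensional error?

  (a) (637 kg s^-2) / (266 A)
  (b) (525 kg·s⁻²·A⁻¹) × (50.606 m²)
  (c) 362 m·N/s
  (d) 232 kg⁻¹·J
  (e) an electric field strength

Reference: [magnetic flux] = kg·m²·s⁻²·A⁻¹.
Each option:
  (a) [kg·s⁻²] / [A] = kg·s⁻²·A⁻¹
  (b) [kg·s⁻²·A⁻¹] · [m²] = kg·m²·s⁻²·A⁻¹  ← same
  (c) N·m·s⁻¹ = kg·m·s⁻²·m·s⁻¹ = kg·m²·s⁻³
  (d) J·kg⁻¹ = N·m·kg⁻¹ = m²·s⁻²
  (e) [electric field strength] = kg·m·s⁻³·A⁻¹
Only (b) matches kg·m²·s⁻²·A⁻¹.

(b)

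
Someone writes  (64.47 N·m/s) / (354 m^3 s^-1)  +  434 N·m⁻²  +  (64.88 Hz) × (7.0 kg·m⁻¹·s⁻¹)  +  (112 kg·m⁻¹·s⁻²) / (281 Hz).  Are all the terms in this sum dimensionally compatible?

Work out the base dimensions of each:
  (64.47 N·m/s) / (354 m^3 s^-1):  [kg·m²·s⁻³] / [m³·s⁻¹] = kg·m⁻¹·s⁻²
  434 N·m⁻²:  N·m⁻² = kg·m·s⁻²·m⁻² = kg·m⁻¹·s⁻²
  (64.88 Hz) × (7.0 kg·m⁻¹·s⁻¹):  [s⁻¹] · [kg·m⁻¹·s⁻¹] = kg·m⁻¹·s⁻²
  (112 kg·m⁻¹·s⁻²) / (281 Hz):  [kg·m⁻¹·s⁻²] / [s⁻¹] = kg·m⁻¹·s⁻¹
The terms do not share a single dimension (kg·m⁻¹·s⁻² vs kg·m⁻¹·s⁻¹).

No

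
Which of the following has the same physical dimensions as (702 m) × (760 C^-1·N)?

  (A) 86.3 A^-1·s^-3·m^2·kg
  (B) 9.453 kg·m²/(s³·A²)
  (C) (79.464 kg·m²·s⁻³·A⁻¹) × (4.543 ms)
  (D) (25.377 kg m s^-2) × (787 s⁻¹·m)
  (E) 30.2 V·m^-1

Reference: [m] · [kg·m·s⁻³·A⁻¹] = kg·m²·s⁻³·A⁻¹.
Each option:
  (A) kg·m²·s⁻³·A⁻¹  ← same
  (B) kg·m²·s⁻³·A⁻²
  (C) [kg·m²·s⁻³·A⁻¹] · [s] = kg·m²·s⁻²·A⁻¹
  (D) [kg·m·s⁻²] · [m·s⁻¹] = kg·m²·s⁻³
  (E) V·m⁻¹ = J·C⁻¹·m⁻¹ = kg·m·s⁻³·A⁻¹
Only (A) matches kg·m²·s⁻³·A⁻¹.

(A)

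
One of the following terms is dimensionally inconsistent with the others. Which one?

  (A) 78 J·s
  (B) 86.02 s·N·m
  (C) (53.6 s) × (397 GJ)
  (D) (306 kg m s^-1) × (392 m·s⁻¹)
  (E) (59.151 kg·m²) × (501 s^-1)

In SI base units:
  (A) J·s = N·m·s = kg·m²·s⁻¹
  (B) N·m·s = kg·m·s⁻²·m·s = kg·m²·s⁻¹
  (C) [s] · [kg·m²·s⁻²] = kg·m²·s⁻¹
  (D) [kg·m·s⁻¹] · [m·s⁻¹] = kg·m²·s⁻²
  (E) [kg·m²] · [s⁻¹] = kg·m²·s⁻¹
All reduce to kg·m²·s⁻¹ except (D), which is kg·m²·s⁻².

(D)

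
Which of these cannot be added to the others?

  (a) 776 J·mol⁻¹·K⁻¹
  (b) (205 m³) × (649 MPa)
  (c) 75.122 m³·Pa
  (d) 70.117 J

Reduce each to base SI dimensions:
  (a) J·mol⁻¹·K⁻¹ = N·m·mol⁻¹·K⁻¹ = kg·m²·s⁻²·K⁻¹·mol⁻¹
  (b) [m³] · [kg·m⁻¹·s⁻²] = kg·m²·s⁻²
  (c) Pa·m³ = N·m⁻²·m³ = kg·m²·s⁻²
  (d) J = N·m = kg·m²·s⁻²
All reduce to kg·m²·s⁻² except (a), which is kg·m²·s⁻²·K⁻¹·mol⁻¹.

(a)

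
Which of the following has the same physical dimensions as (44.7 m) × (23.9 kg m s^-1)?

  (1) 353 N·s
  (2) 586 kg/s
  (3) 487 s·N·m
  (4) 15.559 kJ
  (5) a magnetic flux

Reference: [m] · [kg·m·s⁻¹] = kg·m²·s⁻¹.
Each option:
  (1) N·s = kg·m·s⁻²·s = kg·m·s⁻¹
  (2) kg·s⁻¹
  (3) N·m·s = kg·m·s⁻²·m·s = kg·m²·s⁻¹  ← same
  (4) J = N·m = kg·m²·s⁻²
  (5) [magnetic flux] = kg·m²·s⁻²·A⁻¹
Only (3) matches kg·m²·s⁻¹.

(3)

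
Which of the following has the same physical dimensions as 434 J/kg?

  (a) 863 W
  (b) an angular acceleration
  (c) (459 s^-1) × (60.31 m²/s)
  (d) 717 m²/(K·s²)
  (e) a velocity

Reference: J·kg⁻¹ = N·m·kg⁻¹ = m²·s⁻².
Each option:
  (a) W = J·s⁻¹ = kg·m²·s⁻³
  (b) [angular acceleration] = s⁻²
  (c) [s⁻¹] · [m²·s⁻¹] = m²·s⁻²  ← same
  (d) m²·s⁻²·K⁻¹
  (e) [velocity] = m·s⁻¹
Only (c) matches m²·s⁻².

(c)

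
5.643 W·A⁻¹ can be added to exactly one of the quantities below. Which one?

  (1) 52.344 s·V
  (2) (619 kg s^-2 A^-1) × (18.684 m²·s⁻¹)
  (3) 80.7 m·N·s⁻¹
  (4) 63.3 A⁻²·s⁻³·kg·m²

Reference: W·A⁻¹ = J·s⁻¹·A⁻¹ = kg·m²·s⁻³·A⁻¹.
Each option:
  (1) V·s = J·C⁻¹·s = kg·m²·s⁻²·A⁻¹
  (2) [kg·s⁻²·A⁻¹] · [m²·s⁻¹] = kg·m²·s⁻³·A⁻¹  ← same
  (3) N·m·s⁻¹ = kg·m·s⁻²·m·s⁻¹ = kg·m²·s⁻³
  (4) kg·m²·s⁻³·A⁻²
Only (2) matches kg·m²·s⁻³·A⁻¹.

(2)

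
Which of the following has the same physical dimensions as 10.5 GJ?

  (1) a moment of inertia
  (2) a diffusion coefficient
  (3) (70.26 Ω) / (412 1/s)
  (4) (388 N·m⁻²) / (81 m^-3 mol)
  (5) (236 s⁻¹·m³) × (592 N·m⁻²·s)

(5)

Reference: J = N·m = kg·m²·s⁻².
Each option:
  (1) [moment of inertia] = kg·m²
  (2) [diffusion coefficient] = m²·s⁻¹
  (3) [kg·m²·s⁻³·A⁻²] / [s⁻¹] = kg·m²·s⁻²·A⁻²
  (4) [kg·m⁻¹·s⁻²] / [m⁻³·mol] = kg·m²·s⁻²·mol⁻¹
  (5) [m³·s⁻¹] · [kg·m⁻¹·s⁻¹] = kg·m²·s⁻²  ← same
Only (5) matches kg·m²·s⁻².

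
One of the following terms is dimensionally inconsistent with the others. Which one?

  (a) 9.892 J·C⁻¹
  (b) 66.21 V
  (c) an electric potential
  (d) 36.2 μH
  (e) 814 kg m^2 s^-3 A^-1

(d)

Reduce each to base SI dimensions:
  (a) J·C⁻¹ = N·m·(s·A)⁻¹ = kg·m²·s⁻³·A⁻¹
  (b) V = J·C⁻¹ = kg·m²·s⁻³·A⁻¹
  (c) [electric potential] = kg·m²·s⁻³·A⁻¹
  (d) H = V·s·A⁻¹ = kg·m²·s⁻²·A⁻²
  (e) kg·m²·s⁻³·A⁻¹
All reduce to kg·m²·s⁻³·A⁻¹ except (d), which is kg·m²·s⁻²·A⁻².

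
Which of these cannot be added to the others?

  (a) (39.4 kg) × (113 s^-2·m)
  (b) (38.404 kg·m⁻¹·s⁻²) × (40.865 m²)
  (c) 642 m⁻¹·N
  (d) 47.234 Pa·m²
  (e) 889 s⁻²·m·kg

Work out the base dimensions of each:
  (a) [kg] · [m·s⁻²] = kg·m·s⁻²
  (b) [kg·m⁻¹·s⁻²] · [m²] = kg·m·s⁻²
  (c) N·m⁻¹ = kg·m·s⁻²·m⁻¹ = kg·s⁻²
  (d) Pa·m² = N·m⁻²·m² = kg·m·s⁻²
  (e) kg·m·s⁻²
All reduce to kg·m·s⁻² except (c), which is kg·s⁻².

(c)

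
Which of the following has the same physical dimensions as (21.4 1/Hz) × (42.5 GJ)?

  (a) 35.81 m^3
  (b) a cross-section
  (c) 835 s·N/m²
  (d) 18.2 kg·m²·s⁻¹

(d)

Reference: [s] · [kg·m²·s⁻²] = kg·m²·s⁻¹.
Each option:
  (a) m³
  (b) [cross-section] = m²
  (c) N·s·m⁻² = kg·m·s⁻²·s·m⁻² = kg·m⁻¹·s⁻¹
  (d) kg·m²·s⁻¹  ← same
Only (d) matches kg·m²·s⁻¹.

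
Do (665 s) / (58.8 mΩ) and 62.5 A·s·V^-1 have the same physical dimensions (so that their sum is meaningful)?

Yes

Reduce each to base SI dimensions:
  (665 s) / (58.8 mΩ):  [s] / [kg·m²·s⁻³·A⁻²] = kg⁻¹·m⁻²·s⁴·A²
  62.5 A·s·V^-1:  A·s·V⁻¹ = A·s·(J·C⁻¹)⁻¹ = kg⁻¹·m⁻²·s⁴·A²
Both are kg⁻¹·m⁻²·s⁴·A², so they have the same dimensions and can be added.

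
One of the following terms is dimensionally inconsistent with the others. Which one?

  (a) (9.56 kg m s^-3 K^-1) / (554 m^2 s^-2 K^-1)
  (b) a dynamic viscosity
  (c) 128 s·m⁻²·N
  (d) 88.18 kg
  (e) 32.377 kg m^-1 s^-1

Expand each in SI base units:
  (a) [kg·m·s⁻³·K⁻¹] / [m²·s⁻²·K⁻¹] = kg·m⁻¹·s⁻¹
  (b) [dynamic viscosity] = kg·m⁻¹·s⁻¹
  (c) N·s·m⁻² = kg·m·s⁻²·s·m⁻² = kg·m⁻¹·s⁻¹
  (d) kg
  (e) kg·m⁻¹·s⁻¹
All reduce to kg·m⁻¹·s⁻¹ except (d), which is kg.

(d)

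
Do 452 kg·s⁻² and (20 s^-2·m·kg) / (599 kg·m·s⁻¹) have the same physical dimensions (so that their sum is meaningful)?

Expand each in SI base units:
  452 kg·s⁻²:  kg·s⁻²
  (20 s^-2·m·kg) / (599 kg·m·s⁻¹):  [kg·m·s⁻²] / [kg·m·s⁻¹] = s⁻¹
kg·s⁻² ≠ s⁻¹, so they cannot be added.

No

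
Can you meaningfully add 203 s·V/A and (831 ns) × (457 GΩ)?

Yes

Reduce each to base SI dimensions:
  203 s·V/A:  V·s·A⁻¹ = J·C⁻¹·s·A⁻¹ = kg·m²·s⁻²·A⁻²
  (831 ns) × (457 GΩ):  [s] · [kg·m²·s⁻³·A⁻²] = kg·m²·s⁻²·A⁻²
Both are kg·m²·s⁻²·A⁻², so they have the same dimensions and can be added.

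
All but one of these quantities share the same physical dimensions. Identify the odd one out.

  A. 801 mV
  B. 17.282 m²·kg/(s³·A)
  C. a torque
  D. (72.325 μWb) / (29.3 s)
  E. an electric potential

Reduce each to base SI dimensions:
  A. V = J·C⁻¹ = kg·m²·s⁻³·A⁻¹
  B. kg·m²·s⁻³·A⁻¹
  C. [torque] = kg·m²·s⁻²
  D. [kg·m²·s⁻²·A⁻¹] / [s] = kg·m²·s⁻³·A⁻¹
  E. [electric potential] = kg·m²·s⁻³·A⁻¹
All reduce to kg·m²·s⁻³·A⁻¹ except C., which is kg·m²·s⁻².

C.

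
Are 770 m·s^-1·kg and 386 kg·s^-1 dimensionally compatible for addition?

No

Dimensions:
  770 m·s^-1·kg:  kg·m·s⁻¹
  386 kg·s^-1:  kg·s⁻¹
kg·m·s⁻¹ ≠ kg·s⁻¹, so they cannot be added.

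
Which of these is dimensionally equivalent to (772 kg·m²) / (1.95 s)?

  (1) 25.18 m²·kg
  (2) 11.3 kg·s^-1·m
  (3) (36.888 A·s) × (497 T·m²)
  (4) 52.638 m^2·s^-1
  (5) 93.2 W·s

(3)

Reference: [kg·m²] / [s] = kg·m²·s⁻¹.
Each option:
  (1) kg·m²
  (2) kg·m·s⁻¹
  (3) [s·A] · [kg·m²·s⁻²·A⁻¹] = kg·m²·s⁻¹  ← same
  (4) m²·s⁻¹
  (5) W·s = J·s⁻¹·s = kg·m²·s⁻²
Only (3) matches kg·m²·s⁻¹.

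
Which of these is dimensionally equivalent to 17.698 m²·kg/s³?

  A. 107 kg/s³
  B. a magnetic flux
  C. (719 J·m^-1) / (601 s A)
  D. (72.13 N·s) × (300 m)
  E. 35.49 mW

E.

Reference: kg·m²·s⁻³.
Each option:
  A. kg·s⁻³
  B. [magnetic flux] = kg·m²·s⁻²·A⁻¹
  C. [kg·m·s⁻²] / [s·A] = kg·m·s⁻³·A⁻¹
  D. [kg·m·s⁻¹] · [m] = kg·m²·s⁻¹
  E. W = J·s⁻¹ = kg·m²·s⁻³  ← same
Only E. matches kg·m²·s⁻³.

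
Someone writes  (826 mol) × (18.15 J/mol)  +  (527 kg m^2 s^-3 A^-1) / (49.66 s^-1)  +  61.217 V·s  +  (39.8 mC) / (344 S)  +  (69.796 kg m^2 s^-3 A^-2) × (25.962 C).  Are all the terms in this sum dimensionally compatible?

Work out the base dimensions of each:
  (826 mol) × (18.15 J/mol):  [mol] · [kg·m²·s⁻²·mol⁻¹] = kg·m²·s⁻²
  (527 kg m^2 s^-3 A^-1) / (49.66 s^-1):  [kg·m²·s⁻³·A⁻¹] / [s⁻¹] = kg·m²·s⁻²·A⁻¹
  61.217 V·s:  V·s = J·C⁻¹·s = kg·m²·s⁻²·A⁻¹
  (39.8 mC) / (344 S):  [s·A] / [kg⁻¹·m⁻²·s³·A²] = kg·m²·s⁻²·A⁻¹
  (69.796 kg m^2 s^-3 A^-2) × (25.962 C):  [kg·m²·s⁻³·A⁻²] · [s·A] = kg·m²·s⁻²·A⁻¹
The terms do not share a single dimension (kg·m²·s⁻² vs kg·m²·s⁻²·A⁻¹).

No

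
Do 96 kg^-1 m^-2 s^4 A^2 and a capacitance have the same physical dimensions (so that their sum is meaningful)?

In SI base units:
  96 kg^-1 m^-2 s^4 A^2:  kg⁻¹·m⁻²·s⁴·A²
  a capacitance:  [capacitance] = kg⁻¹·m⁻²·s⁴·A²
Both are kg⁻¹·m⁻²·s⁴·A², so they have the same dimensions and can be added.

Yes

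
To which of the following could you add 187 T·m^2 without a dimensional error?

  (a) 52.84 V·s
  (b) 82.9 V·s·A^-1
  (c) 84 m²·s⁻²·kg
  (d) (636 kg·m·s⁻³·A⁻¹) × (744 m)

(a)

Reference: T·m² = Wb·m⁻²·m² = kg·m²·s⁻²·A⁻¹.
Each option:
  (a) V·s = J·C⁻¹·s = kg·m²·s⁻²·A⁻¹  ← same
  (b) V·s·A⁻¹ = J·C⁻¹·s·A⁻¹ = kg·m²·s⁻²·A⁻²
  (c) kg·m²·s⁻²
  (d) [kg·m·s⁻³·A⁻¹] · [m] = kg·m²·s⁻³·A⁻¹
Only (a) matches kg·m²·s⁻²·A⁻¹.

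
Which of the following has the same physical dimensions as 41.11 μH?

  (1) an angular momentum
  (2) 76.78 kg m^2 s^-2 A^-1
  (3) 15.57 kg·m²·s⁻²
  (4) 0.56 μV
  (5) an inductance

Reference: H = V·s·A⁻¹ = kg·m²·s⁻²·A⁻².
Each option:
  (1) [angular momentum] = kg·m²·s⁻¹
  (2) kg·m²·s⁻²·A⁻¹
  (3) kg·m²·s⁻²
  (4) V = J·C⁻¹ = kg·m²·s⁻³·A⁻¹
  (5) [inductance] = kg·m²·s⁻²·A⁻²  ← same
Only (5) matches kg·m²·s⁻²·A⁻².

(5)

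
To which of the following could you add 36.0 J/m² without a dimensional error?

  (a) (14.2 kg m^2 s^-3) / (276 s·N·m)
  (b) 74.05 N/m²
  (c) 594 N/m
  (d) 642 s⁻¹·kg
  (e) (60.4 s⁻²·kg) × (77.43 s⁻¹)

(c)

Reference: J·m⁻² = N·m·m⁻² = kg·s⁻².
Each option:
  (a) [kg·m²·s⁻³] / [kg·m²·s⁻¹] = s⁻²
  (b) N·m⁻² = kg·m·s⁻²·m⁻² = kg·m⁻¹·s⁻²
  (c) N·m⁻¹ = kg·m·s⁻²·m⁻¹ = kg·s⁻²  ← same
  (d) kg·s⁻¹
  (e) [kg·s⁻²] · [s⁻¹] = kg·s⁻³
Only (c) matches kg·s⁻².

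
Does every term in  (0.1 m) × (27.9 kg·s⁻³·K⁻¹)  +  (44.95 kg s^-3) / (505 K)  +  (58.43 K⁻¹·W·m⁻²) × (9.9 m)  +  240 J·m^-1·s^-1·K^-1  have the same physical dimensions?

Reduce each to base SI dimensions:
  (0.1 m) × (27.9 kg·s⁻³·K⁻¹):  [m] · [kg·s⁻³·K⁻¹] = kg·m·s⁻³·K⁻¹
  (44.95 kg s^-3) / (505 K):  [kg·s⁻³] / [K] = kg·s⁻³·K⁻¹
  (58.43 K⁻¹·W·m⁻²) × (9.9 m):  [kg·s⁻³·K⁻¹] · [m] = kg·m·s⁻³·K⁻¹
  240 J·m^-1·s^-1·K^-1:  J·s⁻¹·m⁻¹·K⁻¹ = N·m·s⁻¹·m⁻¹·K⁻¹ = kg·m·s⁻³·K⁻¹
The terms do not share a single dimension (kg·m·s⁻³·K⁻¹ vs kg·s⁻³·K⁻¹).

No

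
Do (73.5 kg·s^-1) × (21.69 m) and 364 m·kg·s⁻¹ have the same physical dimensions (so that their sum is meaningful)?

Yes

Reduce each to base SI dimensions:
  (73.5 kg·s^-1) × (21.69 m):  [kg·s⁻¹] · [m] = kg·m·s⁻¹
  364 m·kg·s⁻¹:  kg·m·s⁻¹
Both are kg·m·s⁻¹, so they have the same dimensions and can be added.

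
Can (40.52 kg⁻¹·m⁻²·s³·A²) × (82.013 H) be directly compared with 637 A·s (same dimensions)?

No

Dimensions:
  (40.52 kg⁻¹·m⁻²·s³·A²) × (82.013 H):  [kg⁻¹·m⁻²·s³·A²] · [kg·m²·s⁻²·A⁻²] = s
  637 A·s:  A·s = s·A
s ≠ s·A, so they cannot be added.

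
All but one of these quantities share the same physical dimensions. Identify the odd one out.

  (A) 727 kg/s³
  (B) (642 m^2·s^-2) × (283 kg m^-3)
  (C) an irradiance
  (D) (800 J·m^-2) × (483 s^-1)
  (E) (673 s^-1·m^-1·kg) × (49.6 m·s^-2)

Expand each in SI base units:
  (A) kg·s⁻³
  (B) [m²·s⁻²] · [kg·m⁻³] = kg·m⁻¹·s⁻²
  (C) [irradiance] = kg·s⁻³
  (D) [kg·s⁻²] · [s⁻¹] = kg·s⁻³
  (E) [kg·m⁻¹·s⁻¹] · [m·s⁻²] = kg·s⁻³
All reduce to kg·s⁻³ except (B), which is kg·m⁻¹·s⁻².

(B)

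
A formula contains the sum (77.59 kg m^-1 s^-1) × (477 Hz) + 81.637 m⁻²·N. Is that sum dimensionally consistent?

Yes

Reduce each to base SI dimensions:
  (77.59 kg m^-1 s^-1) × (477 Hz):  [kg·m⁻¹·s⁻¹] · [s⁻¹] = kg·m⁻¹·s⁻²
  81.637 m⁻²·N:  N·m⁻² = kg·m·s⁻²·m⁻² = kg·m⁻¹·s⁻²
Both are kg·m⁻¹·s⁻², so they have the same dimensions and can be added.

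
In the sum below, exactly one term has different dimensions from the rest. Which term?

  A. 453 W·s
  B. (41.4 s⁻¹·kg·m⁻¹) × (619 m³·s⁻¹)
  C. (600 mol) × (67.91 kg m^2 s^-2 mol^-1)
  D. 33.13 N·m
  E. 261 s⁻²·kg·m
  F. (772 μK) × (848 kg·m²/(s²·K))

E.

Reduce each to base SI dimensions:
  A. W·s = J·s⁻¹·s = kg·m²·s⁻²
  B. [kg·m⁻¹·s⁻¹] · [m³·s⁻¹] = kg·m²·s⁻²
  C. [mol] · [kg·m²·s⁻²·mol⁻¹] = kg·m²·s⁻²
  D. N·m = kg·m·s⁻²·m = kg·m²·s⁻²
  E. kg·m·s⁻²
  F. [K] · [kg·m²·s⁻²·K⁻¹] = kg·m²·s⁻²
All reduce to kg·m²·s⁻² except E., which is kg·m·s⁻².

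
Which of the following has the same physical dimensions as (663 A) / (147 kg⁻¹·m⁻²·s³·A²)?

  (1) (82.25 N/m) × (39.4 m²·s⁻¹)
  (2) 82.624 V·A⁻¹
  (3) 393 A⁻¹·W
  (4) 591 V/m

(3)

Reference: [A] / [kg⁻¹·m⁻²·s³·A²] = kg·m²·s⁻³·A⁻¹.
Each option:
  (1) [kg·s⁻²] · [m²·s⁻¹] = kg·m²·s⁻³
  (2) V·A⁻¹ = J·C⁻¹·A⁻¹ = kg·m²·s⁻³·A⁻²
  (3) W·A⁻¹ = J·s⁻¹·A⁻¹ = kg·m²·s⁻³·A⁻¹  ← same
  (4) V·m⁻¹ = J·C⁻¹·m⁻¹ = kg·m·s⁻³·A⁻¹
Only (3) matches kg·m²·s⁻³·A⁻¹.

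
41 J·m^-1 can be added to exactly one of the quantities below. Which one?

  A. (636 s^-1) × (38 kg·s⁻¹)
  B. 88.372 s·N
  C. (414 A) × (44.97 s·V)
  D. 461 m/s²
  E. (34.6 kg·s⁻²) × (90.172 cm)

Reference: J·m⁻¹ = N·m·m⁻¹ = kg·m·s⁻².
Each option:
  A. [s⁻¹] · [kg·s⁻¹] = kg·s⁻²
  B. N·s = kg·m·s⁻²·s = kg·m·s⁻¹
  C. [A] · [kg·m²·s⁻²·A⁻¹] = kg·m²·s⁻²
  D. m·s⁻²
  E. [kg·s⁻²] · [m] = kg·m·s⁻²  ← same
Only E. matches kg·m·s⁻².

E.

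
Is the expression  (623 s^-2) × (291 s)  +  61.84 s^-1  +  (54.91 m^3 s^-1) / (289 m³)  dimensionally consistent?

In SI base units:
  (623 s^-2) × (291 s):  [s⁻²] · [s] = s⁻¹
  61.84 s^-1:  s⁻¹
  (54.91 m^3 s^-1) / (289 m³):  [m³·s⁻¹] / [m³] = s⁻¹
Every term reduces to s⁻¹.

Yes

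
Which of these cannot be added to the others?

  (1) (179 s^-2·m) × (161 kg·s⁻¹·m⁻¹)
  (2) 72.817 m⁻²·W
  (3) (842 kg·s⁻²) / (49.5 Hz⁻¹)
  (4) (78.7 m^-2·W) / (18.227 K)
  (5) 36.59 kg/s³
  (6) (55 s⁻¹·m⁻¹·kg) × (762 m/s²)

In SI base units:
  (1) [m·s⁻²] · [kg·m⁻¹·s⁻¹] = kg·s⁻³
  (2) W·m⁻² = J·s⁻¹·m⁻² = kg·s⁻³
  (3) [kg·s⁻²] / [s] = kg·s⁻³
  (4) [kg·s⁻³] / [K] = kg·s⁻³·K⁻¹
  (5) kg·s⁻³
  (6) [kg·m⁻¹·s⁻¹] · [m·s⁻²] = kg·s⁻³
All reduce to kg·s⁻³ except (4), which is kg·s⁻³·K⁻¹.

(4)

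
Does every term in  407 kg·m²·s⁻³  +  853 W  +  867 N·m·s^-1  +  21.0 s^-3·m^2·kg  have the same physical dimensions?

Work out the base dimensions of each:
  407 kg·m²·s⁻³:  kg·m²·s⁻³
  853 W:  W = J·s⁻¹ = kg·m²·s⁻³
  867 N·m·s^-1:  N·m·s⁻¹ = kg·m·s⁻²·m·s⁻¹ = kg·m²·s⁻³
  21.0 s^-3·m^2·kg:  kg·m²·s⁻³
Every term reduces to kg·m²·s⁻³.

Yes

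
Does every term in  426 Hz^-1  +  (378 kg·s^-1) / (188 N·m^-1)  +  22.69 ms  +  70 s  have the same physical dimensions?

Yes

Work out the base dimensions of each:
  426 Hz^-1:  Hz⁻¹ = (s⁻¹)⁻¹ = s
  (378 kg·s^-1) / (188 N·m^-1):  [kg·s⁻¹] / [kg·s⁻²] = s
  22.69 ms:  s
  70 s:  s
Every term reduces to s.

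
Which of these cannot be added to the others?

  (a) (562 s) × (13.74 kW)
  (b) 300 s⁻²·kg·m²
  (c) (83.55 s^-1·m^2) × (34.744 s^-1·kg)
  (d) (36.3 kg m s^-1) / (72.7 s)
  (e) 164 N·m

(d)

Dimensions:
  (a) [s] · [kg·m²·s⁻³] = kg·m²·s⁻²
  (b) kg·m²·s⁻²
  (c) [m²·s⁻¹] · [kg·s⁻¹] = kg·m²·s⁻²
  (d) [kg·m·s⁻¹] / [s] = kg·m·s⁻²
  (e) N·m = kg·m·s⁻²·m = kg·m²·s⁻²
All reduce to kg·m²·s⁻² except (d), which is kg·m·s⁻².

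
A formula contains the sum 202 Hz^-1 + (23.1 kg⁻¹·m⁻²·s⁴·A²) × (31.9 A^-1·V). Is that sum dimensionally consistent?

Yes

Reduce each to base SI dimensions:
  202 Hz^-1:  Hz⁻¹ = (s⁻¹)⁻¹ = s
  (23.1 kg⁻¹·m⁻²·s⁴·A²) × (31.9 A^-1·V):  [kg⁻¹·m⁻²·s⁴·A²] · [kg·m²·s⁻³·A⁻²] = s
Both are s, so they have the same dimensions and can be added.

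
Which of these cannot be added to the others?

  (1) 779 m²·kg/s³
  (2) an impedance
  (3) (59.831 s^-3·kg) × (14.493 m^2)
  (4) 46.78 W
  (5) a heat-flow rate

In SI base units:
  (1) kg·m²·s⁻³
  (2) [impedance] = kg·m²·s⁻³·A⁻²
  (3) [kg·s⁻³] · [m²] = kg·m²·s⁻³
  (4) W = J·s⁻¹ = kg·m²·s⁻³
  (5) [heat-flow rate] = kg·m²·s⁻³
All reduce to kg·m²·s⁻³ except (2), which is kg·m²·s⁻³·A⁻².

(2)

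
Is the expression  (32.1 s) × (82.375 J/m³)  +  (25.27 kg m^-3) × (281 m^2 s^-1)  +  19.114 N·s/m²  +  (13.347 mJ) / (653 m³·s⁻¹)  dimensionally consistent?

Yes

Reduce each to base SI dimensions:
  (32.1 s) × (82.375 J/m³):  [s] · [kg·m⁻¹·s⁻²] = kg·m⁻¹·s⁻¹
  (25.27 kg m^-3) × (281 m^2 s^-1):  [kg·m⁻³] · [m²·s⁻¹] = kg·m⁻¹·s⁻¹
  19.114 N·s/m²:  N·s·m⁻² = kg·m·s⁻²·s·m⁻² = kg·m⁻¹·s⁻¹
  (13.347 mJ) / (653 m³·s⁻¹):  [kg·m²·s⁻²] / [m³·s⁻¹] = kg·m⁻¹·s⁻¹
Every term reduces to kg·m⁻¹·s⁻¹.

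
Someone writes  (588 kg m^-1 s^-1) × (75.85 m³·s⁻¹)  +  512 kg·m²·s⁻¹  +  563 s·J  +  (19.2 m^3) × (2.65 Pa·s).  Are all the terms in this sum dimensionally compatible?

No

Work out the base dimensions of each:
  (588 kg m^-1 s^-1) × (75.85 m³·s⁻¹):  [kg·m⁻¹·s⁻¹] · [m³·s⁻¹] = kg·m²·s⁻²
  512 kg·m²·s⁻¹:  kg·m²·s⁻¹
  563 s·J:  J·s = N·m·s = kg·m²·s⁻¹
  (19.2 m^3) × (2.65 Pa·s):  [m³] · [kg·m⁻¹·s⁻¹] = kg·m²·s⁻¹
The terms do not share a single dimension (kg·m²·s⁻² vs kg·m²·s⁻¹).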